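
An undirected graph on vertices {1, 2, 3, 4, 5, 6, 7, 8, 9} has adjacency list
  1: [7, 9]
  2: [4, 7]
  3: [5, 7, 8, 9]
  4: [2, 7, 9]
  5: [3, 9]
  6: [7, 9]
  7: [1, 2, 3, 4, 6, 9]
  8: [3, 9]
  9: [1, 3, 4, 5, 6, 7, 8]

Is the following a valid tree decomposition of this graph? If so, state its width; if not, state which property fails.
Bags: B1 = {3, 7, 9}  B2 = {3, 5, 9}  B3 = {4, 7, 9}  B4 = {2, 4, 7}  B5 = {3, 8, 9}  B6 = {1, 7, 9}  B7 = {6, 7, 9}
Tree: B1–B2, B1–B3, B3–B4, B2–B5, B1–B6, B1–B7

Yes; width 2.

Vertex coverage: the bags together contain {1, 2, 3, 4, 5, 6, 7, 8, 9}, the full vertex set. Edge coverage: each edge of G has both endpoints in at least one bag. Running intersection: for every vertex, the bags containing it form a connected subtree. All three properties hold, so this is a valid tree decomposition of width max|bag| − 1 = 2, and hence tw(G) ≤ 2.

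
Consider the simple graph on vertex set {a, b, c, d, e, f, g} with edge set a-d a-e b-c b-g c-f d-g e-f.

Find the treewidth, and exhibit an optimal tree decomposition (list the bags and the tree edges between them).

Every bag has size at most 3, so the width is 3 − 1 = 2 and tw(G) ≤ 2. For the lower bound, G contains the cycle c–f–e–a–d–g–b–c, so G is not a forest; only forests have treewidth ≤ 1, hence tw(G) ≥ 2. Therefore the treewidth is 2.

Treewidth 2.
Bags: B1 = {c, e, f}  B2 = {a, c, e}  B3 = {a, c, d}  B4 = {c, d, g}  B5 = {b, c, g}
Tree: B1–B2, B2–B3, B3–B4, B4–B5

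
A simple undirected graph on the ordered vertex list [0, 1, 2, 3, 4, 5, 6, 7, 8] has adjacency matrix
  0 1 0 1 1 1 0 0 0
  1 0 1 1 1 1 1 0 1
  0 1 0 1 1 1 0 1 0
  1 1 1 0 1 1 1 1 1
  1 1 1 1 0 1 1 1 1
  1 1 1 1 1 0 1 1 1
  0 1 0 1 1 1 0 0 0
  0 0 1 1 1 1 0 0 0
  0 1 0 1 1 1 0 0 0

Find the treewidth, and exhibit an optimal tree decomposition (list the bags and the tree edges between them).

Treewidth 4.
Bags: B1 = {1, 3, 4, 5, 6}  B2 = {0, 1, 3, 4, 5}  B3 = {1, 2, 3, 4, 5}  B4 = {2, 3, 4, 5, 7}  B5 = {1, 3, 4, 5, 8}
Tree: B1–B2, B2–B3, B3–B4, B2–B5

Every bag has size at most 5, so the width is 5 − 1 = 4 and tw(G) ≤ 4. Conversely, {0, 1, 3, 4, 5} is a clique of size 5, and the vertices of any clique must share a bag in every tree decomposition; so some bag has ≥ 5 vertices and tw(G) ≥ 4. Therefore the treewidth is 4.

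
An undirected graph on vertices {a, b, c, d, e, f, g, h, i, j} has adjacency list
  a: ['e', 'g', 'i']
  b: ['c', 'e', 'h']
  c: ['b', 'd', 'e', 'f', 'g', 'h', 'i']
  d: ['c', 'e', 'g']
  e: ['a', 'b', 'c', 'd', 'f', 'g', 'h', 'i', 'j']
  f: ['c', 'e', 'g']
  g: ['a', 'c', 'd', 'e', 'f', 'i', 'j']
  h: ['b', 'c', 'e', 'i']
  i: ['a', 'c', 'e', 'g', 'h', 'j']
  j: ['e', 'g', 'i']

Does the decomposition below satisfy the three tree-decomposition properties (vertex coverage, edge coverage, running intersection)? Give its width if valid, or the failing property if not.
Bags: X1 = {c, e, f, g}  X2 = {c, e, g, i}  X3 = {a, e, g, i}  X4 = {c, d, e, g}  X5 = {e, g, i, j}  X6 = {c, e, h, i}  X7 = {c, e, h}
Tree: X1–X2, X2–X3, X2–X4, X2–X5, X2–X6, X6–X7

No — vertex b appears in no bag.

A tree decomposition must satisfy three properties: every vertex lies in some bag; for every edge, both endpoints lie together in some bag; and for every vertex, the bags containing it form a connected subtree. Here vertex b appears in no bag, so the decomposition is invalid.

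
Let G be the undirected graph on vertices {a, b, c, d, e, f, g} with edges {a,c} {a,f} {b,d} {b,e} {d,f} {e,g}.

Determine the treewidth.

1

A width-1 tree decomposition is:
Bags: B1 = {e, g}  B2 = {b, e}  B3 = {b, d}  B4 = {d, f}  B5 = {a, f}  B6 = {a, c}
Tree: B1–B2, B2–B3, B3–B4, B4–B5, B5–B6
Every bag has size at most 2, so the width is 2 − 1 = 1 and tw(G) ≤ 1. Since G has at least one edge (e.g. g–e), it is not an edgeless graph, so tw(G) ≥ 1. The upper and lower bounds meet at 1, so that is the treewidth.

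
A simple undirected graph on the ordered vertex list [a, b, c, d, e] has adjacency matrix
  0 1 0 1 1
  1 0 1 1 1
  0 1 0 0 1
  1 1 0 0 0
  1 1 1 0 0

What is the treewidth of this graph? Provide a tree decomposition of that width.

Treewidth 2.
Bags: B1 = {a, b, d}  B2 = {a, b, e}  B3 = {b, c, e}
Tree: B1–B2, B2–B3

The largest bag has 3 vertices, giving width 2; this decomposition certifies tw(G) ≤ 2. For the lower bound, the 3 vertices {a, b, d} are pairwise adjacent, and any tree decomposition puts a clique entirely inside one bag — forcing width ≥ 2. Combining the bounds, tw(G) = 2.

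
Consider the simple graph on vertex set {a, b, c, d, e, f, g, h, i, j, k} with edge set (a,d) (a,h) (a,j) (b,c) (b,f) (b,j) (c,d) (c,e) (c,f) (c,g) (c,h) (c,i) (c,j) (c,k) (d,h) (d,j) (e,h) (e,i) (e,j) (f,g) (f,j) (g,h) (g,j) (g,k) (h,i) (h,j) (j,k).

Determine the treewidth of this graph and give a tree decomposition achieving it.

Treewidth 3.
One such decomposition:
Bags: B1 = {c, g, h, j}  B2 = {c, f, g, j}  B3 = {b, c, f, j}  B4 = {c, e, h, j}  B5 = {c, d, h, j}  B6 = {c, g, j, k}  B7 = {a, d, h, j}  B8 = {c, e, h, i}
Tree: B1–B2, B2–B3, B1–B4, B1–B5, B2–B6, B5–B7, B4–B8

Every bag has size at most 4, so the width is 4 − 1 = 3 and tw(G) ≤ 3. Conversely, {c, d, h, j} is a clique of size 4, and the vertices of any clique must share a bag in every tree decomposition; so some bag has ≥ 4 vertices and tw(G) ≥ 3. The upper and lower bounds meet at 3, so that is the treewidth.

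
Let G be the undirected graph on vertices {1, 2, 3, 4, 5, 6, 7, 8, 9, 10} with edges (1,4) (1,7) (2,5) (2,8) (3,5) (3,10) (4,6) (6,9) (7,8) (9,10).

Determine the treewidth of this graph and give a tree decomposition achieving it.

Each bag holds 3 vertices, so the decomposition has width 2, which upper-bounds the treewidth. For the lower bound, G contains the cycle 7–1–4–6–9–10–3–5–2–8–7, so G is not a forest; only forests have treewidth ≤ 1, hence tw(G) ≥ 2. Hence tw(G) = 2 exactly.

Treewidth 2.
One optimal decomposition is:
Bags: B1 = {1, 4, 7}  B2 = {4, 6, 7}  B3 = {6, 7, 9}  B4 = {7, 9, 10}  B5 = {3, 7, 10}  B6 = {3, 5, 7}  B7 = {2, 5, 7}  B8 = {2, 7, 8}
Tree: B1–B2, B2–B3, B3–B4, B4–B5, B5–B6, B6–B7, B7–B8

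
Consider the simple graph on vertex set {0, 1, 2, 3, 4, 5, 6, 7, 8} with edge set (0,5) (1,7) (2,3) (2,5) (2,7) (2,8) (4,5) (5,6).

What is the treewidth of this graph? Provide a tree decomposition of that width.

Treewidth 1.
One such decomposition:
Bags: B1 = {2, 5}  B2 = {5, 6}  B3 = {2, 7}  B4 = {2, 3}  B5 = {1, 7}  B6 = {0, 5}  B7 = {4, 5}  B8 = {2, 8}
Tree: B1–B2, B1–B3, B1–B4, B3–B5, B1–B6, B2–B7, B3–B8

The largest bag has 2 vertices, giving width 1; this decomposition certifies tw(G) ≤ 1. G has an edge, so its treewidth is at least 1. Therefore the treewidth is 1.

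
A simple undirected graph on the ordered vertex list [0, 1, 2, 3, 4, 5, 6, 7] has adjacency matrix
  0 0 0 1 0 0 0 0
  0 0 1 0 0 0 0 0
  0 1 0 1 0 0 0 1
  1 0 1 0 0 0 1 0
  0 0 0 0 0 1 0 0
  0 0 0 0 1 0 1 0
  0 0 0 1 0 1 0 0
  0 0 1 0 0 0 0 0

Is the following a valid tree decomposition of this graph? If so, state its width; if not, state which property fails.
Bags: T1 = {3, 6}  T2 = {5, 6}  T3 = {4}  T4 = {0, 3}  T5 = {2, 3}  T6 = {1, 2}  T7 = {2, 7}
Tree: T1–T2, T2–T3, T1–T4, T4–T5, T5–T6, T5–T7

No — edge (5,4) lies in no bag.

A tree decomposition must satisfy three properties: every vertex lies in some bag; for every edge, both endpoints lie together in some bag; and for every vertex, the bags containing it form a connected subtree. Here edge (5,4) lies in no bag, so the decomposition is invalid.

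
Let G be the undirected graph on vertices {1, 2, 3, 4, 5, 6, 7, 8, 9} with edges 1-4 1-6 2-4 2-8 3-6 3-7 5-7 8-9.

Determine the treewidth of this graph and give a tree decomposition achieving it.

Each bag holds 2 vertices, so the decomposition has width 1, which upper-bounds the treewidth. Any graph with an edge has treewidth ≥ 1, and G has the edge 9–8. The upper and lower bounds meet at 1, so that is the treewidth.

Treewidth 1.
One such decomposition:
Bags: B1 = {8, 9}  B2 = {2, 8}  B3 = {2, 4}  B4 = {1, 4}  B5 = {1, 6}  B6 = {3, 6}  B7 = {3, 7}  B8 = {5, 7}
Tree: B1–B2, B2–B3, B3–B4, B4–B5, B5–B6, B6–B7, B7–B8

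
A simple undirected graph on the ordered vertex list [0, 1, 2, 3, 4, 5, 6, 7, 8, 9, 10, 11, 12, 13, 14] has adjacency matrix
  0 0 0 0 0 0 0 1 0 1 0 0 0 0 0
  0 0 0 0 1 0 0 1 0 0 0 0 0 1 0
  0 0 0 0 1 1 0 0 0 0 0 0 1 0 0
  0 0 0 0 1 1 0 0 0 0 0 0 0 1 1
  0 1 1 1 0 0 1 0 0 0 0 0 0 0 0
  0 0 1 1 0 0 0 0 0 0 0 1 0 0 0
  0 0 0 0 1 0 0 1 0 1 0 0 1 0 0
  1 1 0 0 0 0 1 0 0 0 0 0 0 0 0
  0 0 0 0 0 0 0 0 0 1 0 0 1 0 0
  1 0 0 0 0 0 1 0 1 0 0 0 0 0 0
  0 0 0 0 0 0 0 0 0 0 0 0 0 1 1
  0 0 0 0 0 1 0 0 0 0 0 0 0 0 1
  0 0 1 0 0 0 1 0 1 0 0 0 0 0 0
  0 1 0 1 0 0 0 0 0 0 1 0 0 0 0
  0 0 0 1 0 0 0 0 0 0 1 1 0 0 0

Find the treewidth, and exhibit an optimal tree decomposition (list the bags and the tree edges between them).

Treewidth 3.
One optimal decomposition is:
Bags: B1 = {5, 10, 11, 14}  B2 = {3, 5, 10, 14}  B3 = {3, 5, 10, 13}  B4 = {2, 3, 5, 13}  B5 = {2, 3, 4, 13}  B6 = {1, 2, 4, 13}  B7 = {1, 2, 4, 12}  B8 = {1, 4, 6, 12}  B9 = {1, 6, 7, 12}  B10 = {6, 7, 8, 12}  B11 = {6, 7, 8, 9}  B12 = {0, 7, 8, 9}
Tree: B1–B2, B2–B3, B3–B4, B4–B5, B5–B6, B6–B7, B7–B8, B8–B9, B9–B10, B10–B11, B11–B12

The largest bag has 4 vertices, giving width 3; this decomposition certifies tw(G) ≤ 3. For the lower bound: the 4 vertex sets {10,11,14}, {5}, {3}, {1,2,4,13} are disjoint, each induces a connected subgraph, and every pair is joined by at least one edge of G. Contracting each set to a single vertex therefore yields K_{4} as a minor, and since treewidth is minor-monotone, tw(G) ≥ tw(K_{4}) = 3. The upper and lower bounds meet at 3, so that is the treewidth.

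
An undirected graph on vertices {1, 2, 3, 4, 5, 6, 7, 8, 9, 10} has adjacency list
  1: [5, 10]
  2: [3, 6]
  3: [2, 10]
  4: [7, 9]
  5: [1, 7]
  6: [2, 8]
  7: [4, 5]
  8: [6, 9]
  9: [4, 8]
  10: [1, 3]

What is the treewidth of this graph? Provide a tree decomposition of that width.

Every bag has size at most 3, so the width is 3 − 1 = 2 and tw(G) ≤ 2. Since 9–4–7–5–1–10–3–2–6–8–9 is a cycle in G, G is not acyclic. Forests are exactly the graphs of treewidth ≤ 1, so tw(G) ≥ 2. Hence tw(G) = 2 exactly.

Treewidth 2.
One optimal decomposition is:
Bags: B1 = {4, 7, 9}  B2 = {5, 7, 9}  B3 = {1, 5, 9}  B4 = {1, 9, 10}  B5 = {3, 9, 10}  B6 = {2, 3, 9}  B7 = {2, 6, 9}  B8 = {6, 8, 9}
Tree: B1–B2, B2–B3, B3–B4, B4–B5, B5–B6, B6–B7, B7–B8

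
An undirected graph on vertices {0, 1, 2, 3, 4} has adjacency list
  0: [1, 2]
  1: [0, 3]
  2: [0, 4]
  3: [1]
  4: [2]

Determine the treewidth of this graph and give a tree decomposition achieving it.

Treewidth 1.
One optimal decomposition is:
Bags: B1 = {1, 3}  B2 = {0, 1}  B3 = {0, 2}  B4 = {2, 4}
Tree: B1–B2, B2–B3, B3–B4

The largest bag has 2 vertices, giving width 1; this decomposition certifies tw(G) ≤ 1. Any graph with an edge has treewidth ≥ 1, and G has the edge 3–1. The upper and lower bounds meet at 1, so that is the treewidth.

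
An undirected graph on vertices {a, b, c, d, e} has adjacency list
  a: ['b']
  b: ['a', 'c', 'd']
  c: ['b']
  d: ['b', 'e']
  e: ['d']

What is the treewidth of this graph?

A width-1 tree decomposition is:
Bags: B1 = {b, d}  B2 = {a, b}  B3 = {b, c}  B4 = {d, e}
Tree: B1–B2, B1–B3, B1–B4
The largest bag has 2 vertices, giving width 1; this decomposition certifies tw(G) ≤ 1. Since G has at least one edge (e.g. b–d), it is not an edgeless graph, so tw(G) ≥ 1. Therefore the treewidth is 1.

1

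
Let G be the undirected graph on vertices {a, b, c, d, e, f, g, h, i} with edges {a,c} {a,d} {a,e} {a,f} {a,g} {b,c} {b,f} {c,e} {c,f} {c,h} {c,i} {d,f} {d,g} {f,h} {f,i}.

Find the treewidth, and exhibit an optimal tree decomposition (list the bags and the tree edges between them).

The largest bag has 3 vertices, giving width 2; this decomposition certifies tw(G) ≤ 2. Conversely, {a, d, g} is a clique of size 3, and the vertices of any clique must share a bag in every tree decomposition; so some bag has ≥ 3 vertices and tw(G) ≥ 2. Hence tw(G) = 2 exactly.

Treewidth 2.
One such decomposition:
Bags: B1 = {a, c, e}  B2 = {a, c, f}  B3 = {b, c, f}  B4 = {c, f, h}  B5 = {c, f, i}  B6 = {a, d, f}  B7 = {a, d, g}
Tree: B1–B2, B2–B3, B2–B4, B4–B5, B2–B6, B6–B7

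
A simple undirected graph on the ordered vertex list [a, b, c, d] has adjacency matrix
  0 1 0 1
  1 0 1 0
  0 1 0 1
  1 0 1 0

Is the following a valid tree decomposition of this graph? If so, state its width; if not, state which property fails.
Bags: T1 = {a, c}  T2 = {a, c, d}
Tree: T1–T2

A tree decomposition must satisfy three properties: every vertex lies in some bag; for every edge, both endpoints lie together in some bag; and for every vertex, the bags containing it form a connected subtree. Here vertex b appears in no bag, so the decomposition is invalid.

No — vertex b appears in no bag.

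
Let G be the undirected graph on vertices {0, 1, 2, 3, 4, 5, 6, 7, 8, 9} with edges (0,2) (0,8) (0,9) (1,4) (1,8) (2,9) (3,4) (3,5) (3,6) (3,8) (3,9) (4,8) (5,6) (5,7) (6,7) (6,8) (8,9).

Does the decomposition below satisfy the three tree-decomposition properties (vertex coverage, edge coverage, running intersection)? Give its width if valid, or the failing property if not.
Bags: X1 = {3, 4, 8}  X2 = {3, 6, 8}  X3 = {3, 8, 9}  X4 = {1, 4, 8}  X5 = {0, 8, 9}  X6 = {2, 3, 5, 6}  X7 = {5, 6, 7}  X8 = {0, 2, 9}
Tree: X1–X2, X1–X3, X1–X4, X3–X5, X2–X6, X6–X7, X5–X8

No — bags containing vertex 2 are not connected in the tree.

A tree decomposition must satisfy three properties: every vertex lies in some bag; for every edge, both endpoints lie together in some bag; and for every vertex, the bags containing it form a connected subtree. Here bags containing vertex 2 are not connected in the tree, so the decomposition is invalid.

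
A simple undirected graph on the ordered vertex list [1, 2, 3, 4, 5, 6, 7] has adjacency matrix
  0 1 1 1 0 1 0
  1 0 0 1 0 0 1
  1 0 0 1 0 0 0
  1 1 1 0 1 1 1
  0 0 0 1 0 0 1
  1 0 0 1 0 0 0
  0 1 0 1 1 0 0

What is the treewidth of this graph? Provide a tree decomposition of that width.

Treewidth 2.
One such decomposition:
Bags: B1 = {2, 4, 7}  B2 = {1, 2, 4}  B3 = {4, 5, 7}  B4 = {1, 4, 6}  B5 = {1, 3, 4}
Tree: B1–B2, B1–B3, B2–B4, B4–B5

Every bag has size at most 3, so the width is 3 − 1 = 2 and tw(G) ≤ 2. For the lower bound, the 3 vertices {1, 2, 4} are pairwise adjacent, and any tree decomposition puts a clique entirely inside one bag — forcing width ≥ 2. Hence tw(G) = 2 exactly.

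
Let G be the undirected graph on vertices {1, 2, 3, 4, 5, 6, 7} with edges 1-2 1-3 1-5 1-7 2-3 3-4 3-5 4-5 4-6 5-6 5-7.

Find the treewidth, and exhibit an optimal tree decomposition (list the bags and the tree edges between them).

Treewidth 2.
One optimal decomposition is:
Bags: B1 = {1, 3, 5}  B2 = {1, 2, 3}  B3 = {3, 4, 5}  B4 = {4, 5, 6}  B5 = {1, 5, 7}
Tree: B1–B2, B1–B3, B3–B4, B1–B5

Each bag holds 3 vertices, so the decomposition has width 2, which upper-bounds the treewidth. For the lower bound, the 3 vertices {1, 2, 3} are pairwise adjacent, and any tree decomposition puts a clique entirely inside one bag — forcing width ≥ 2. Therefore the treewidth is 2.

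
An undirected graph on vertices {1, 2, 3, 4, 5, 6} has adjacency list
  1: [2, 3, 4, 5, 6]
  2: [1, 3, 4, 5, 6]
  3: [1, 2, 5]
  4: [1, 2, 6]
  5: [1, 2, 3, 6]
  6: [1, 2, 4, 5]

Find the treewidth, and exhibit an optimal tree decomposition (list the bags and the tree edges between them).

The largest bag has 4 vertices, giving width 3; this decomposition certifies tw(G) ≤ 3. For the lower bound, the 4 vertices {1, 2, 4, 6} are pairwise adjacent, and any tree decomposition puts a clique entirely inside one bag — forcing width ≥ 3. The upper and lower bounds meet at 3, so that is the treewidth.

Treewidth 3.
One optimal decomposition is:
Bags: B1 = {1, 2, 5, 6}  B2 = {1, 2, 4, 6}  B3 = {1, 2, 3, 5}
Tree: B1–B2, B1–B3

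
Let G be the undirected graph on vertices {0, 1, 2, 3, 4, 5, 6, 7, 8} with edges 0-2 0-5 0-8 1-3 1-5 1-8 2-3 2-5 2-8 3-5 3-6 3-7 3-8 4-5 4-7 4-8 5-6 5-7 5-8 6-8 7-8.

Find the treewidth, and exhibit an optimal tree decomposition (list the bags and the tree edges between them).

Each bag holds 4 vertices, so the decomposition has width 3, which upper-bounds the treewidth. On the other hand G contains the 4-clique {0, 2, 5, 8}. A clique must lie in a single bag of any decomposition, so no decomposition can have width below 3. Hence tw(G) = 3 exactly.

Treewidth 3.
Bags: B1 = {1, 3, 5, 8}  B2 = {3, 5, 7, 8}  B3 = {3, 5, 6, 8}  B4 = {2, 3, 5, 8}  B5 = {0, 2, 5, 8}  B6 = {4, 5, 7, 8}
Tree: B1–B2, B2–B3, B1–B4, B4–B5, B2–B6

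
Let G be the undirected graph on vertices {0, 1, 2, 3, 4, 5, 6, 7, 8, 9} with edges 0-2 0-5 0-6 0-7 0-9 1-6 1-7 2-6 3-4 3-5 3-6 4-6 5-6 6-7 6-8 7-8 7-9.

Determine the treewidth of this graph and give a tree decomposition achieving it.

Each bag holds 3 vertices, so the decomposition has width 2, which upper-bounds the treewidth. For the lower bound, the 3 vertices {0, 7, 9} are pairwise adjacent, and any tree decomposition puts a clique entirely inside one bag — forcing width ≥ 2. The upper and lower bounds meet at 2, so that is the treewidth.

Treewidth 2.
One such decomposition:
Bags: B1 = {0, 7, 9}  B2 = {0, 6, 7}  B3 = {0, 5, 6}  B4 = {6, 7, 8}  B5 = {0, 2, 6}  B6 = {3, 5, 6}  B7 = {3, 4, 6}  B8 = {1, 6, 7}
Tree: B1–B2, B2–B3, B2–B4, B2–B5, B3–B6, B6–B7, B4–B8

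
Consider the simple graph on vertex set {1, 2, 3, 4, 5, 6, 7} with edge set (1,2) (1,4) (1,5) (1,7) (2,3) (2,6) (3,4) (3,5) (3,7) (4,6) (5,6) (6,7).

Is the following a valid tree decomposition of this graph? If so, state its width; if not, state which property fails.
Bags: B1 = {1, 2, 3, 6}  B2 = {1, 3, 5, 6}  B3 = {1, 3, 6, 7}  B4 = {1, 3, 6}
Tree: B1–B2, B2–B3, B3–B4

A tree decomposition must satisfy three properties: every vertex lies in some bag; for every edge, both endpoints lie together in some bag; and for every vertex, the bags containing it form a connected subtree. Here vertex 4 appears in no bag, so the decomposition is invalid.

No — vertex 4 appears in no bag.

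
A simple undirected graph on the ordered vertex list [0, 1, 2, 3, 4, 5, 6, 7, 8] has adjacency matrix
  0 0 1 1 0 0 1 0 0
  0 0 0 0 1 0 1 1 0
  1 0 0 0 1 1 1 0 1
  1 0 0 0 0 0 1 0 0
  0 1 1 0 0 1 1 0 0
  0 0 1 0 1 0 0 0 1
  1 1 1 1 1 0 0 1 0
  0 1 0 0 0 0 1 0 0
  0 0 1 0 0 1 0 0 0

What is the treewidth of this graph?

2

A width-2 tree decomposition is:
Bags: B1 = {2, 4, 6}  B2 = {2, 4, 5}  B3 = {1, 4, 6}  B4 = {1, 6, 7}  B5 = {0, 2, 6}  B6 = {0, 3, 6}  B7 = {2, 5, 8}
Tree: B1–B2, B1–B3, B3–B4, B1–B5, B5–B6, B2–B7
Every bag has size at most 3, so the width is 3 − 1 = 2 and tw(G) ≤ 2. For the lower bound, the 3 vertices {2, 5, 8} are pairwise adjacent, and any tree decomposition puts a clique entirely inside one bag — forcing width ≥ 2. Therefore the treewidth is 2.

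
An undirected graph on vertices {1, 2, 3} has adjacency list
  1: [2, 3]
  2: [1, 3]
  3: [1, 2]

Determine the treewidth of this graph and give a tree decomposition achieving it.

With just one bag of size 3, the width is 3 − 1 = 2, so tw(G) ≤ 2. On the other hand G contains the 3-clique {1, 2, 3}. A clique must lie in a single bag of any decomposition, so no decomposition can have width below 2. Therefore the treewidth is 2.

Treewidth 2.
One such decomposition:
Bags: B1 = {1, 2, 3}
Tree: (single bag)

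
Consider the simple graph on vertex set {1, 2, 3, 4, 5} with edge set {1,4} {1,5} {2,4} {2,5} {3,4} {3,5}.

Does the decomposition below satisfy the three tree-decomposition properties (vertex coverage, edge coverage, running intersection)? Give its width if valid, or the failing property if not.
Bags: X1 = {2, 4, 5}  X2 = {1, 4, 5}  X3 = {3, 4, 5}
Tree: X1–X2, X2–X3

Yes; width 2.

Vertex coverage: the bags together contain {1, 2, 3, 4, 5}, the full vertex set. Edge coverage: each edge of G has both endpoints in at least one bag. Running intersection: for every vertex, the bags containing it form a connected subtree. All three properties hold, so this is a valid tree decomposition of width max|bag| − 1 = 2, and hence tw(G) ≤ 2.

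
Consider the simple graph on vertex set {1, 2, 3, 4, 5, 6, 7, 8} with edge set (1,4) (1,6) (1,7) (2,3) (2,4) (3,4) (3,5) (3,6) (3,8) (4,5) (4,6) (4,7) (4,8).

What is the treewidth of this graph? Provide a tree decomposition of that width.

Every bag has size at most 3, so the width is 3 − 1 = 2 and tw(G) ≤ 2. For the lower bound, the 3 vertices {1, 4, 6} are pairwise adjacent, and any tree decomposition puts a clique entirely inside one bag — forcing width ≥ 2. Combining the bounds, tw(G) = 2.

Treewidth 2.
Bags: B1 = {3, 4, 8}  B2 = {3, 4, 6}  B3 = {1, 4, 6}  B4 = {3, 4, 5}  B5 = {1, 4, 7}  B6 = {2, 3, 4}
Tree: B1–B2, B2–B3, B1–B4, B3–B5, B2–B6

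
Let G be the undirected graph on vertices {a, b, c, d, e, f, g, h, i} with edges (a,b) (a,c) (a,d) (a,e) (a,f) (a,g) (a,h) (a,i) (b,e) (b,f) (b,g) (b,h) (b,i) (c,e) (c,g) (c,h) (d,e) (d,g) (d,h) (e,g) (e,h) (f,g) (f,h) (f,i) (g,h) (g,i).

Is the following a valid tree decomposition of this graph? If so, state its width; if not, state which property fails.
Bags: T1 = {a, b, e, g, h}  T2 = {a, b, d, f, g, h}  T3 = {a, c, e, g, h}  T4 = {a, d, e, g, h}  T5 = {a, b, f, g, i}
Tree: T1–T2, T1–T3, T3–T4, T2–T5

No — bags containing vertex d are not connected in the tree.

A tree decomposition must satisfy three properties: every vertex lies in some bag; for every edge, both endpoints lie together in some bag; and for every vertex, the bags containing it form a connected subtree. Here bags containing vertex d are not connected in the tree, so the decomposition is invalid.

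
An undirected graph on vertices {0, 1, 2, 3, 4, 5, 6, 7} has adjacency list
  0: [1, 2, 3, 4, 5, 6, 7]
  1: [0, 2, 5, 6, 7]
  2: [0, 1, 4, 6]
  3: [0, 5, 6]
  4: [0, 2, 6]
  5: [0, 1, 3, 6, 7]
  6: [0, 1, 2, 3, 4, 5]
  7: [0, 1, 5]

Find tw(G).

A width-3 tree decomposition is:
Bags: B1 = {0, 1, 2, 6}  B2 = {0, 1, 5, 6}  B3 = {0, 3, 5, 6}  B4 = {0, 2, 4, 6}  B5 = {0, 1, 5, 7}
Tree: B1–B2, B2–B3, B1–B4, B2–B5
The largest bag has 4 vertices, giving width 3; this decomposition certifies tw(G) ≤ 3. For the lower bound, the 4 vertices {0, 1, 2, 6} are pairwise adjacent, and any tree decomposition puts a clique entirely inside one bag — forcing width ≥ 3. The upper and lower bounds meet at 3, so that is the treewidth.

3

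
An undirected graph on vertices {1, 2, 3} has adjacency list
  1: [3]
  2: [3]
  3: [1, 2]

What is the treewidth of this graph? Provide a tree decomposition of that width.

The largest bag has 2 vertices, giving width 1; this decomposition certifies tw(G) ≤ 1. Any graph with an edge has treewidth ≥ 1, and G has the edge 1–3. Hence tw(G) = 1 exactly.

Treewidth 1.
One such decomposition:
Bags: B1 = {1, 3}  B2 = {2, 3}
Tree: B1–B2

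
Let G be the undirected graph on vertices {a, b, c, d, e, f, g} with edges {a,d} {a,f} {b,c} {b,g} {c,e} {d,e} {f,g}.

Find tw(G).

A width-2 tree decomposition is:
Bags: B1 = {c, d, e}  B2 = {b, c, d}  B3 = {b, d, g}  B4 = {d, f, g}  B5 = {a, d, f}
Tree: B1–B2, B2–B3, B3–B4, B4–B5
Each bag holds 3 vertices, so the decomposition has width 2, which upper-bounds the treewidth. Since d–e–c–b–g–f–a–d is a cycle in G, G is not acyclic. Forests are exactly the graphs of treewidth ≤ 1, so tw(G) ≥ 2. Combining the bounds, tw(G) = 2.

2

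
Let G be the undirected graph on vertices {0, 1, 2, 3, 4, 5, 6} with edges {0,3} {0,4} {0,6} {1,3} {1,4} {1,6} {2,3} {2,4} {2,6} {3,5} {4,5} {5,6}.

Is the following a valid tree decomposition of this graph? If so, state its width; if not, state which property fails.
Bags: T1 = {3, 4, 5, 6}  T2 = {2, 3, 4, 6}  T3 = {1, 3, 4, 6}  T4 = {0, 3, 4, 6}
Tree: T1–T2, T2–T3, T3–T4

Vertex coverage: the bags together contain {0, 1, 2, 3, 4, 5, 6}, the full vertex set. Edge coverage: each edge of G has both endpoints in at least one bag. Running intersection: for every vertex, the bags containing it form a connected subtree. All three properties hold, so this is a valid tree decomposition of width max|bag| − 1 = 3, and hence tw(G) ≤ 3.

Yes; width 3.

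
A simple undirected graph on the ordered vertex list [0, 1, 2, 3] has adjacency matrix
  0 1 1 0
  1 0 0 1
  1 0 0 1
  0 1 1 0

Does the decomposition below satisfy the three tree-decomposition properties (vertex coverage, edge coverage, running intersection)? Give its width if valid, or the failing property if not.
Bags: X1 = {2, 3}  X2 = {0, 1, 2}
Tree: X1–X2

No — edge (1,3) lies in no bag.

A tree decomposition must satisfy three properties: every vertex lies in some bag; for every edge, both endpoints lie together in some bag; and for every vertex, the bags containing it form a connected subtree. Here edge (1,3) lies in no bag, so the decomposition is invalid.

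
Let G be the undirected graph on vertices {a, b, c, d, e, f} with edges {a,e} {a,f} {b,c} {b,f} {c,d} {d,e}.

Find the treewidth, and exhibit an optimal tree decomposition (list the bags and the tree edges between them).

Each bag holds 3 vertices, so the decomposition has width 2, which upper-bounds the treewidth. The edges c–b–f–a–e–d–c form a cycle, so G is not a tree and its treewidth is at least 2. Therefore the treewidth is 2.

Treewidth 2.
Bags: B1 = {b, c, f}  B2 = {a, c, f}  B3 = {a, c, e}  B4 = {c, d, e}
Tree: B1–B2, B2–B3, B3–B4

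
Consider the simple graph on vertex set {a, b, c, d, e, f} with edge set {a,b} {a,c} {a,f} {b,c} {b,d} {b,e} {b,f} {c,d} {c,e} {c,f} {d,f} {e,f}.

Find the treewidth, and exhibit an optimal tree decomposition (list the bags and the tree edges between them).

Treewidth 3.
Bags: B1 = {b, c, e, f}  B2 = {a, b, c, f}  B3 = {b, c, d, f}
Tree: B1–B2, B1–B3

Every bag has size at most 4, so the width is 4 − 1 = 3 and tw(G) ≤ 3. For the lower bound, the 4 vertices {b, c, d, f} are pairwise adjacent, and any tree decomposition puts a clique entirely inside one bag — forcing width ≥ 3. The upper and lower bounds meet at 3, so that is the treewidth.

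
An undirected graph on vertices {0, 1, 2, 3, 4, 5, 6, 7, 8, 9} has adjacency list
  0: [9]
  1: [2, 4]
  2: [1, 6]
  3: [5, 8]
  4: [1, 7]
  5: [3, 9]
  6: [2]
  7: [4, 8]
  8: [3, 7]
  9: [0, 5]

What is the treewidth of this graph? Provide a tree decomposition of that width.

Treewidth 1.
One such decomposition:
Bags: B1 = {0, 9}  B2 = {5, 9}  B3 = {3, 5}  B4 = {3, 8}  B5 = {7, 8}  B6 = {4, 7}  B7 = {1, 4}  B8 = {1, 2}  B9 = {2, 6}
Tree: B1–B2, B2–B3, B3–B4, B4–B5, B5–B6, B6–B7, B7–B8, B8–B9

Each bag holds 2 vertices, so the decomposition has width 1, which upper-bounds the treewidth. Since G has at least one edge (e.g. 0–9), it is not an edgeless graph, so tw(G) ≥ 1. The upper and lower bounds meet at 1, so that is the treewidth.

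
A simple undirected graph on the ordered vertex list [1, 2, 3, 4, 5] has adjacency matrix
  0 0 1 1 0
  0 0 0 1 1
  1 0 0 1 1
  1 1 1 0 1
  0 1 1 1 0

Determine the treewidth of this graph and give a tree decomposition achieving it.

Each bag holds 3 vertices, so the decomposition has width 2, which upper-bounds the treewidth. For the lower bound, the 3 vertices {2, 4, 5} are pairwise adjacent, and any tree decomposition puts a clique entirely inside one bag — forcing width ≥ 2. Hence tw(G) = 2 exactly.

Treewidth 2.
Bags: B1 = {2, 4, 5}  B2 = {3, 4, 5}  B3 = {1, 3, 4}
Tree: B1–B2, B2–B3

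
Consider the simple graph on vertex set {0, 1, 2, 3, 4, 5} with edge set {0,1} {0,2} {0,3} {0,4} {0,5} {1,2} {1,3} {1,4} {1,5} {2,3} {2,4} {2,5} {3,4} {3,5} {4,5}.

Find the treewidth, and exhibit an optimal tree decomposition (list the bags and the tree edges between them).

Treewidth 5.
One optimal decomposition is:
Bags: B1 = {0, 1, 2, 3, 4, 5}
Tree: (single bag)

With just one bag of size 6, the width is 6 − 1 = 5, so tw(G) ≤ 5. For the lower bound, the 6 vertices {0, 1, 2, 3, 4, 5} are pairwise adjacent, and any tree decomposition puts a clique entirely inside one bag — forcing width ≥ 5. Therefore the treewidth is 5.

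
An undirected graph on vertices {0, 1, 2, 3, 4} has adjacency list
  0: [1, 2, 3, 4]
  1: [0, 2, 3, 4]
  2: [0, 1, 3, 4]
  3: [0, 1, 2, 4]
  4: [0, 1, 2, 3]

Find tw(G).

A width-4 tree decomposition is:
Bags: B1 = {0, 1, 2, 3, 4}
Tree: (single bag)
With just one bag of size 5, the width is 5 − 1 = 4, so tw(G) ≤ 4. Conversely, {0, 1, 2, 3, 4} is a clique of size 5, and the vertices of any clique must share a bag in every tree decomposition; so some bag has ≥ 5 vertices and tw(G) ≥ 4. The upper and lower bounds meet at 4, so that is the treewidth.

4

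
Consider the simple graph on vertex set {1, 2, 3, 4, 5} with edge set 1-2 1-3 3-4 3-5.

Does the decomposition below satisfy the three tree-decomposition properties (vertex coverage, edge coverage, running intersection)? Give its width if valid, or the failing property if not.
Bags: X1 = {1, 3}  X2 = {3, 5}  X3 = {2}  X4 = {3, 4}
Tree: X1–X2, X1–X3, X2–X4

No — edge (1,2) lies in no bag.

A tree decomposition must satisfy three properties: every vertex lies in some bag; for every edge, both endpoints lie together in some bag; and for every vertex, the bags containing it form a connected subtree. Here edge (1,2) lies in no bag, so the decomposition is invalid.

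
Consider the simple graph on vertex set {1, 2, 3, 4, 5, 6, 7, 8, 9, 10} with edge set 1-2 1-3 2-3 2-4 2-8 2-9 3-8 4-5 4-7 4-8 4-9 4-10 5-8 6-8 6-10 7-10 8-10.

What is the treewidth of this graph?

2

A width-2 tree decomposition is:
Bags: B1 = {4, 8, 10}  B2 = {4, 7, 10}  B3 = {2, 4, 8}  B4 = {4, 5, 8}  B5 = {6, 8, 10}  B6 = {2, 3, 8}  B7 = {1, 2, 3}  B8 = {2, 4, 9}
Tree: B1–B2, B1–B3, B3–B4, B1–B5, B3–B6, B6–B7, B3–B8
The largest bag has 3 vertices, giving width 2; this decomposition certifies tw(G) ≤ 2. For the lower bound, the 3 vertices {1, 2, 3} are pairwise adjacent, and any tree decomposition puts a clique entirely inside one bag — forcing width ≥ 2. Combining the bounds, tw(G) = 2.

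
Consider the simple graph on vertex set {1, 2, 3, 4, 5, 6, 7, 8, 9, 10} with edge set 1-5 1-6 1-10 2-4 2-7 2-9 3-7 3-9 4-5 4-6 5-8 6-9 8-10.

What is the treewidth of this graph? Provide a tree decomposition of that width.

Treewidth 2.
Bags: B1 = {2, 3, 7}  B2 = {2, 3, 9}  B3 = {2, 4, 9}  B4 = {4, 6, 9}  B5 = {4, 5, 6}  B6 = {1, 5, 6}  B7 = {1, 5, 8}  B8 = {1, 8, 10}
Tree: B1–B2, B2–B3, B3–B4, B4–B5, B5–B6, B6–B7, B7–B8

Every bag has size at most 3, so the width is 3 − 1 = 2 and tw(G) ≤ 2. Since 7–3–9–2–7 is a cycle in G, G is not acyclic. Forests are exactly the graphs of treewidth ≤ 1, so tw(G) ≥ 2. Hence tw(G) = 2 exactly.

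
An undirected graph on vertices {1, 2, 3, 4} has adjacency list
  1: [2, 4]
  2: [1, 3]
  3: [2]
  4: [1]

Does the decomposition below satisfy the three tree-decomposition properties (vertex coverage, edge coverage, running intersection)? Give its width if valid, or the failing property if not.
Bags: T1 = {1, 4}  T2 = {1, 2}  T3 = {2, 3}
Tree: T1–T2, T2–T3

Yes; width 1.

Checking the three conditions: (i) the bags cover all of {1, 2, 3, 4}; (ii) for each edge, some bag contains both endpoints; (iii) the bags containing any fixed vertex form a subtree. All hold, so the decomposition is valid with width 2 − 1 = 1.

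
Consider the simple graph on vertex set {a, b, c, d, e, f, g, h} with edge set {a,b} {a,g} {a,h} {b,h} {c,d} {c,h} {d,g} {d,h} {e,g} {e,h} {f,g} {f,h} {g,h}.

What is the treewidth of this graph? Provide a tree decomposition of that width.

The largest bag has 3 vertices, giving width 2; this decomposition certifies tw(G) ≤ 2. For the lower bound, the 3 vertices {d, g, h} are pairwise adjacent, and any tree decomposition puts a clique entirely inside one bag — forcing width ≥ 2. The upper and lower bounds meet at 2, so that is the treewidth.

Treewidth 2.
One such decomposition:
Bags: B1 = {a, g, h}  B2 = {d, g, h}  B3 = {f, g, h}  B4 = {a, b, h}  B5 = {c, d, h}  B6 = {e, g, h}
Tree: B1–B2, B1–B3, B1–B4, B2–B5, B2–B6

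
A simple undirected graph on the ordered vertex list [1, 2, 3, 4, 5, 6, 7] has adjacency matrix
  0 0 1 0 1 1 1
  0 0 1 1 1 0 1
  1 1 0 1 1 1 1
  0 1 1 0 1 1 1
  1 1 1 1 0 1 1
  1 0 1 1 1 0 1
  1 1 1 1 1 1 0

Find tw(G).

A width-4 tree decomposition is:
Bags: B1 = {2, 3, 4, 5, 7}  B2 = {3, 4, 5, 6, 7}  B3 = {1, 3, 5, 6, 7}
Tree: B1–B2, B2–B3
The largest bag has 5 vertices, giving width 4; this decomposition certifies tw(G) ≤ 4. Conversely, {1, 3, 5, 6, 7} is a clique of size 5, and the vertices of any clique must share a bag in every tree decomposition; so some bag has ≥ 5 vertices and tw(G) ≥ 4. Therefore the treewidth is 4.

4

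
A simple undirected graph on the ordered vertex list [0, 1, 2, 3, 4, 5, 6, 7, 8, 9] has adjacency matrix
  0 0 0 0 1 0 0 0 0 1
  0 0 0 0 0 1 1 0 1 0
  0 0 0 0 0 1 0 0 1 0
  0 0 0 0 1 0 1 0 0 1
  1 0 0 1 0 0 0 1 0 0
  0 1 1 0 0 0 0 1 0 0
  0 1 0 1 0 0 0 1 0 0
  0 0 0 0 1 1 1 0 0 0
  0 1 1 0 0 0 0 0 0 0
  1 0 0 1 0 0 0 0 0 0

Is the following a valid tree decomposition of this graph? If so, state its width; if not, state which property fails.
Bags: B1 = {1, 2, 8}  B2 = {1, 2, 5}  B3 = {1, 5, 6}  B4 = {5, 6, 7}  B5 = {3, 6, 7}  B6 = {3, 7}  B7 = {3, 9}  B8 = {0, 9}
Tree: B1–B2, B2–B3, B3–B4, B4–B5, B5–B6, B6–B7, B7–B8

A tree decomposition must satisfy three properties: every vertex lies in some bag; for every edge, both endpoints lie together in some bag; and for every vertex, the bags containing it form a connected subtree. Here vertex 4 appears in no bag, so the decomposition is invalid.

No — vertex 4 appears in no bag.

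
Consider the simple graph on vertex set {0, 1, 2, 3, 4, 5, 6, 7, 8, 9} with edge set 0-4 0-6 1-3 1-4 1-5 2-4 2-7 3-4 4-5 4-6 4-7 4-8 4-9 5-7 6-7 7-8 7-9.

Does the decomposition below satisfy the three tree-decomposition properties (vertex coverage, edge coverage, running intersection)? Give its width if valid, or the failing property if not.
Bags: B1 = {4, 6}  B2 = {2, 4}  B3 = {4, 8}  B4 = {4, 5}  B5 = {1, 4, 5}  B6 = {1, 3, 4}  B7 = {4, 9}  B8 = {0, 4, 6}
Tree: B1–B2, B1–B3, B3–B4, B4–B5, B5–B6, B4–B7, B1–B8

A tree decomposition must satisfy three properties: every vertex lies in some bag; for every edge, both endpoints lie together in some bag; and for every vertex, the bags containing it form a connected subtree. Here vertex 7 appears in no bag, so the decomposition is invalid.

No — vertex 7 appears in no bag.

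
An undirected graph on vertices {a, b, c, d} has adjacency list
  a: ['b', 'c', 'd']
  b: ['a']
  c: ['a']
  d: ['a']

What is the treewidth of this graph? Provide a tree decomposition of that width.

Every bag has size at most 2, so the width is 2 − 1 = 1 and tw(G) ≤ 1. G has an edge, so its treewidth is at least 1. The upper and lower bounds meet at 1, so that is the treewidth.

Treewidth 1.
Bags: B1 = {a, c}  B2 = {a, d}  B3 = {a, b}
Tree: B1–B2, B2–B3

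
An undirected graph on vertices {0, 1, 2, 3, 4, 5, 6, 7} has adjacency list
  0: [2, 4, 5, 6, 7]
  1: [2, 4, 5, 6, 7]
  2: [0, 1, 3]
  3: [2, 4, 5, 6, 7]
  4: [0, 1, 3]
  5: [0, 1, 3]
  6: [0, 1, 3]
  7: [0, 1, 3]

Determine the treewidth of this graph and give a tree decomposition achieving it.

Treewidth 3.
One such decomposition:
Bags: B1 = {0, 1, 3, 4}  B2 = {0, 1, 3, 7}  B3 = {0, 1, 3, 5}  B4 = {0, 1, 2, 3}  B5 = {0, 1, 3, 6}
Tree: B1–B2, B2–B3, B3–B4, B4–B5

The largest bag has 4 vertices, giving width 3; this decomposition certifies tw(G) ≤ 3. For the lower bound: the 4 vertex sets {1,4}, {3,7}, {0}, {5} are disjoint, each induces a connected subgraph, and every pair is joined by at least one edge of G. Contracting each set to a single vertex therefore yields K_{4} as a minor, and since treewidth is minor-monotone, tw(G) ≥ tw(K_{4}) = 3. Hence tw(G) = 3 exactly.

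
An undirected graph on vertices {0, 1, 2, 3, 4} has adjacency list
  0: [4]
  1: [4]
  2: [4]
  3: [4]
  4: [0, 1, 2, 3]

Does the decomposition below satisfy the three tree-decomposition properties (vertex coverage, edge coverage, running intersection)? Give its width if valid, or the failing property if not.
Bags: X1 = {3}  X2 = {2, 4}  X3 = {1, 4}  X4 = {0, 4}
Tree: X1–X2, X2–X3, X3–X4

No — edge (4,3) lies in no bag.

A tree decomposition must satisfy three properties: every vertex lies in some bag; for every edge, both endpoints lie together in some bag; and for every vertex, the bags containing it form a connected subtree. Here edge (4,3) lies in no bag, so the decomposition is invalid.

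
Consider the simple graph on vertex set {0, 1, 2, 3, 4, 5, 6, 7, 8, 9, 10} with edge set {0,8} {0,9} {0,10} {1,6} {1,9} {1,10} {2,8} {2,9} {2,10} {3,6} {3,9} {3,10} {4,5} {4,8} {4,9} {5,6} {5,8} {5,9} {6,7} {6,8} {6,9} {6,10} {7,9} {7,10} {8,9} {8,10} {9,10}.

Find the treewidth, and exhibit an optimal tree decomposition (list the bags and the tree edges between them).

Treewidth 3.
One such decomposition:
Bags: B1 = {4, 5, 8, 9}  B2 = {5, 6, 8, 9}  B3 = {6, 8, 9, 10}  B4 = {0, 8, 9, 10}  B5 = {2, 8, 9, 10}  B6 = {6, 7, 9, 10}  B7 = {3, 6, 9, 10}  B8 = {1, 6, 9, 10}
Tree: B1–B2, B2–B3, B3–B4, B3–B5, B3–B6, B3–B7, B6–B8

Every bag has size at most 4, so the width is 4 − 1 = 3 and tw(G) ≤ 3. On the other hand G contains the 4-clique {0, 8, 9, 10}. A clique must lie in a single bag of any decomposition, so no decomposition can have width below 3. Hence tw(G) = 3 exactly.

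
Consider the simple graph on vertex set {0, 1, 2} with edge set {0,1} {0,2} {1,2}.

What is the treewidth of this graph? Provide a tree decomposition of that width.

A single bag containing all 3 vertices is trivially a valid decomposition of width 2. For the lower bound, the 3 vertices {0, 1, 2} are pairwise adjacent, and any tree decomposition puts a clique entirely inside one bag — forcing width ≥ 2. Hence tw(G) = 2 exactly.

Treewidth 2.
One optimal decomposition is:
Bags: B1 = {0, 1, 2}
Tree: (single bag)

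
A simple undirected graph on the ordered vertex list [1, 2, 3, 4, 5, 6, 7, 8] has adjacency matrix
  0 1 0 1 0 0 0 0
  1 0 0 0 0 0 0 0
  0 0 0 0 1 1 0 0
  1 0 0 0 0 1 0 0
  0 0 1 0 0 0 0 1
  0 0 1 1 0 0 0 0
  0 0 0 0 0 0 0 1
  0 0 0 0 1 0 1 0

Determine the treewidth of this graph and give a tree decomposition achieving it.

Every bag has size at most 2, so the width is 2 − 1 = 1 and tw(G) ≤ 1. Since G has at least one edge (e.g. 2–1), it is not an edgeless graph, so tw(G) ≥ 1. Therefore the treewidth is 1.

Treewidth 1.
Bags: B1 = {1, 2}  B2 = {1, 4}  B3 = {4, 6}  B4 = {3, 6}  B5 = {3, 5}  B6 = {5, 8}  B7 = {7, 8}
Tree: B1–B2, B2–B3, B3–B4, B4–B5, B5–B6, B6–B7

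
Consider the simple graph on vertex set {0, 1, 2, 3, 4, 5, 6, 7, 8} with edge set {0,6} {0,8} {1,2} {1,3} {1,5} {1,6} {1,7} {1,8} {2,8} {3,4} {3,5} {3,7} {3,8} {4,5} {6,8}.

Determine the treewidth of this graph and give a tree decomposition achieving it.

Every bag has size at most 3, so the width is 3 − 1 = 2 and tw(G) ≤ 2. For the lower bound, the 3 vertices {0, 6, 8} are pairwise adjacent, and any tree decomposition puts a clique entirely inside one bag — forcing width ≥ 2. Therefore the treewidth is 2.

Treewidth 2.
Bags: B1 = {1, 6, 8}  B2 = {1, 3, 8}  B3 = {1, 3, 5}  B4 = {1, 2, 8}  B5 = {1, 3, 7}  B6 = {0, 6, 8}  B7 = {3, 4, 5}
Tree: B1–B2, B2–B3, B1–B4, B3–B5, B1–B6, B3–B7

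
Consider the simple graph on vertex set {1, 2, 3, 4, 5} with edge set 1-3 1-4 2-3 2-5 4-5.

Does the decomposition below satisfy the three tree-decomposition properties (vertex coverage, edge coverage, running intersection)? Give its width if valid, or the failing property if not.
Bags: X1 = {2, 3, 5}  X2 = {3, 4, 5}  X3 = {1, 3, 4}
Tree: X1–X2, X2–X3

Yes; width 2.

Checking the three conditions: (i) the bags cover all of {1, 2, 3, 4, 5}; (ii) for each edge, some bag contains both endpoints; (iii) the bags containing any fixed vertex form a subtree. All hold, so the decomposition is valid with width 3 − 1 = 2.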